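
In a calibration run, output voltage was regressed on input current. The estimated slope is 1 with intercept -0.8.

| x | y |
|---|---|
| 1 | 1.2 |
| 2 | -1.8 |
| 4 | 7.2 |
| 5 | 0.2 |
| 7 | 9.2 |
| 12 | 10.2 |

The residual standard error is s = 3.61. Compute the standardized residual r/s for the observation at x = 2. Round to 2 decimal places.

ŷ = -0.8 + 2 = 1.2
r = -1.8 − 1.2 = -3
r/s = -3 / 3.61 = -0.83

-0.83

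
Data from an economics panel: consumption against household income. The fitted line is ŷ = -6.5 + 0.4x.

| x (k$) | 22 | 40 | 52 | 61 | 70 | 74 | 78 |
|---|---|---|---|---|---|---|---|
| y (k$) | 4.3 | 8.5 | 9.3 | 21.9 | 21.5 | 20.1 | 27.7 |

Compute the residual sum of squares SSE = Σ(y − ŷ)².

x=22: ŷ = -6.5 + 0.4·22 = 2.3; r = 4.3 − 2.3 = 2
x=40: ŷ = -6.5 + 0.4·40 = 9.5; r = 8.5 − 9.5 = -1
x=52: ŷ = -6.5 + 0.4·52 = 14.3; r = 9.3 − 14.3 = -5
x=61: ŷ = -6.5 + 0.4·61 = 17.9; r = 21.9 − 17.9 = 4
x=70: ŷ = -6.5 + 0.4·70 = 21.5; r = 21.5 − 21.5 = 0
x=74: ŷ = -6.5 + 0.4·74 = 23.1; r = 20.1 − 23.1 = -3
x=78: ŷ = -6.5 + 0.4·78 = 24.7; r = 27.7 − 24.7 = 3
SSE = 4 + 1 + 25 + 16 + 0 + 9 + 9 = 64

SSE = 64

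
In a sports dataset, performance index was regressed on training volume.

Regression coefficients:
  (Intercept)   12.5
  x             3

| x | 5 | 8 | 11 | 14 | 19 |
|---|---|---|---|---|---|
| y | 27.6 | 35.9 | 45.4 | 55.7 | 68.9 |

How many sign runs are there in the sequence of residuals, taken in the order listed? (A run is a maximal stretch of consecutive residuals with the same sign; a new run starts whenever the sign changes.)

4 runs

x=5: ŷ = 12.5 + 3·5 = 27.5; r = 27.6 − 27.5 = 0.1
x=8: ŷ = 12.5 + 3·8 = 36.5; r = 35.9 − 36.5 = -0.6
x=11: ŷ = 12.5 + 3·11 = 45.5; r = 45.4 − 45.5 = -0.1
x=14: ŷ = 12.5 + 3·14 = 54.5; r = 55.7 − 54.5 = 1.2
x=19: ŷ = 12.5 + 3·19 = 69.5; r = 68.9 − 69.5 = -0.6
Signs: + − − + −
Runs: +×1, −×2, +×1, −×1 → 4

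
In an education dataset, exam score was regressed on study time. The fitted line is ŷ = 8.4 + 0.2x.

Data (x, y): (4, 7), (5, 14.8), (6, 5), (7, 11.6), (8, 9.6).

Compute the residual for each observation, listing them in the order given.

x=4: ŷ = 8.4 + 0.2·4 = 9.2; e = 7 − 9.2 = -2.2
x=5: ŷ = 8.4 + 0.2·5 = 9.4; e = 14.8 − 9.4 = 5.4
x=6: ŷ = 8.4 + 0.2·6 = 9.6; e = 5 − 9.6 = -4.6
x=7: ŷ = 8.4 + 0.2·7 = 9.8; e = 11.6 − 9.8 = 1.8
x=8: ŷ = 8.4 + 0.2·8 = 10; e = 9.6 − 10 = -0.4

-2.2, 5.4, -4.6, 1.8, -0.4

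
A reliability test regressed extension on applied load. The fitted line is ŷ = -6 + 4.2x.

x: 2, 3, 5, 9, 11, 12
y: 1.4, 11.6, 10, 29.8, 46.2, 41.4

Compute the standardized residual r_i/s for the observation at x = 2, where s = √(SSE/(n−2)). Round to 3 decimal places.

-0.200

x=2: ŷ = -6 + 4.2·2 = 2.4; r = 1.4 − 2.4 = -1
x=3: ŷ = -6 + 4.2·3 = 6.6; r = 11.6 − 6.6 = 5
x=5: ŷ = -6 + 4.2·5 = 15; r = 10 − 15 = -5
x=9: ŷ = -6 + 4.2·9 = 31.8; r = 29.8 − 31.8 = -2
x=11: ŷ = -6 + 4.2·11 = 40.2; r = 46.2 − 40.2 = 6
x=12: ŷ = -6 + 4.2·12 = 44.4; r = 41.4 − 44.4 = -3
SSE = 1 + 25 + 25 + 4 + 36 + 9 = 100
s = √(100/4) = 5
r/s = -1 / 5 = -0.200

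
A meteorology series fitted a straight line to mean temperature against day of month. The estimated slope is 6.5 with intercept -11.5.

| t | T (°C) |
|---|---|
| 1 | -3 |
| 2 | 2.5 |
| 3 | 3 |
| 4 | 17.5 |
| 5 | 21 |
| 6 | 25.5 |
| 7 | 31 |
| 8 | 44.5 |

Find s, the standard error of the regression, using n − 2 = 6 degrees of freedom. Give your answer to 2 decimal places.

t=1: T̂ = -11.5 + 6.5·1 = -5; r = -3 − (-5) = 2
t=2: T̂ = -11.5 + 6.5·2 = 1.5; r = 2.5 − 1.5 = 1
t=3: T̂ = -11.5 + 6.5·3 = 8; r = 3 − 8 = -5
t=4: T̂ = -11.5 + 6.5·4 = 14.5; r = 17.5 − 14.5 = 3
t=5: T̂ = -11.5 + 6.5·5 = 21; r = 21 − 21 = 0
t=6: T̂ = -11.5 + 6.5·6 = 27.5; r = 25.5 − 27.5 = -2
t=7: T̂ = -11.5 + 6.5·7 = 34; r = 31 − 34 = -3
t=8: T̂ = -11.5 + 6.5·8 = 40.5; r = 44.5 − 40.5 = 4
SSE = 4 + 1 + 25 + 9 + 0 + 4 + 9 + 16 = 68
s = √(68/6) = √11.3333 ≈ 3.37

s = 3.37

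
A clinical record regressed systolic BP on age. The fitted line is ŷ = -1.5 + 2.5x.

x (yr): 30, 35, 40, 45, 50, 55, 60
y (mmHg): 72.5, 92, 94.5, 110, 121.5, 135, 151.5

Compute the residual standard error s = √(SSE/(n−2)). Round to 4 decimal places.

x=30: ŷ = -1.5 + 2.5·30 = 73.5; e = 72.5 − 73.5 = -1
x=35: ŷ = -1.5 + 2.5·35 = 86; e = 92 − 86 = 6
x=40: ŷ = -1.5 + 2.5·40 = 98.5; e = 94.5 − 98.5 = -4
x=45: ŷ = -1.5 + 2.5·45 = 111; e = 110 − 111 = -1
x=50: ŷ = -1.5 + 2.5·50 = 123.5; e = 121.5 − 123.5 = -2
x=55: ŷ = -1.5 + 2.5·55 = 136; e = 135 − 136 = -1
x=60: ŷ = -1.5 + 2.5·60 = 148.5; e = 151.5 − 148.5 = 3
SSE = 1 + 36 + 16 + 1 + 4 + 1 + 9 = 68
s = √(68/5) = √13.6 ≈ 3.6878

s = 3.6878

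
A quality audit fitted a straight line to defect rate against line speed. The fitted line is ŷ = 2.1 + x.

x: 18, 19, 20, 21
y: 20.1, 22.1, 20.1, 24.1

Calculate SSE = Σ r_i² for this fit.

SSE = 6

x=18: ŷ = 2.1 + 18 = 20.1; r = 20.1 − 20.1 = 0
x=19: ŷ = 2.1 + 19 = 21.1; r = 22.1 − 21.1 = 1
x=20: ŷ = 2.1 + 20 = 22.1; r = 20.1 − 22.1 = -2
x=21: ŷ = 2.1 + 21 = 23.1; r = 24.1 − 23.1 = 1
SSE = 0 + 1 + 4 + 1 = 6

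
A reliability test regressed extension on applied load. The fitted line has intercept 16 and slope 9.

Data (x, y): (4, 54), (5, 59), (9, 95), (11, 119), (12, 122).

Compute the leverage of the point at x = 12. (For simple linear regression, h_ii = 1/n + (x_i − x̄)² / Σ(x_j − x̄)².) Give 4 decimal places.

h = 0.4843

x̄ = (4 + 5 + 9 + 11 + 12)/5 = 8.2
Σ(x − x̄)² = 17.64 + 10.24 + 0.64 + 7.84 + 14.44 = 50.8
h = 1/5 + (3.8)²/50.8 = 0.2 + 0.284252 = 0.4843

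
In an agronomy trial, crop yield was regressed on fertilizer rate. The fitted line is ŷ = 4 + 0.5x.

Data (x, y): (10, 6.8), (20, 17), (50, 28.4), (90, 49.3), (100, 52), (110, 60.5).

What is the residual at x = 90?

r = 0.3

ŷ = 4 + 0.5·90 = 49
r = 49.3 − 49 = 0.3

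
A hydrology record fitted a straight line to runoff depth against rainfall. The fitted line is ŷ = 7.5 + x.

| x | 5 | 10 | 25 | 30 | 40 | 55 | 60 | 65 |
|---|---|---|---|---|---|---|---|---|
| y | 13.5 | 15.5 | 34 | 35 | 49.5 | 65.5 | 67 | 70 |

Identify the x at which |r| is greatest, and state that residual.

x = 55, r = 3

x=5: ŷ = 7.5 + 5 = 12.5; r = 13.5 − 12.5 = 1
x=10: ŷ = 7.5 + 10 = 17.5; r = 15.5 − 17.5 = -2
x=25: ŷ = 7.5 + 25 = 32.5; r = 34 − 32.5 = 1.5
x=30: ŷ = 7.5 + 30 = 37.5; r = 35 − 37.5 = -2.5
x=40: ŷ = 7.5 + 40 = 47.5; r = 49.5 − 47.5 = 2
x=55: ŷ = 7.5 + 55 = 62.5; r = 65.5 − 62.5 = 3
x=60: ŷ = 7.5 + 60 = 67.5; r = 67 − 67.5 = -0.5
x=65: ŷ = 7.5 + 65 = 72.5; r = 70 − 72.5 = -2.5
Largest |r| is 3 at x = 55, residual 3.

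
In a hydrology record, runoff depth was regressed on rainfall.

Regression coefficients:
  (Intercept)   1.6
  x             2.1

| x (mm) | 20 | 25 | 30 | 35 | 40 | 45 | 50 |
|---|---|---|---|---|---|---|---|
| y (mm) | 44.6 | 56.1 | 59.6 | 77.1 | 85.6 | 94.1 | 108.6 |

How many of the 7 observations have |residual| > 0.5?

6

x=20: ŷ = 1.6 + 2.1·20 = 43.6; r = 44.6 − 43.6 = 1
x=25: ŷ = 1.6 + 2.1·25 = 54.1; r = 56.1 − 54.1 = 2
x=30: ŷ = 1.6 + 2.1·30 = 64.6; r = 59.6 − 64.6 = -5
x=35: ŷ = 1.6 + 2.1·35 = 75.1; r = 77.1 − 75.1 = 2
x=40: ŷ = 1.6 + 2.1·40 = 85.6; r = 85.6 − 85.6 = 0
x=45: ŷ = 1.6 + 2.1·45 = 96.1; r = 94.1 − 96.1 = -2
x=50: ŷ = 1.6 + 2.1·50 = 106.6; r = 108.6 − 106.6 = 2
|r| > 0.5: x=20 (|r|=1), x=25 (|r|=2), x=30 (|r|=5), x=35 (|r|=2), x=45 (|r|=2), x=50 (|r|=2) → 6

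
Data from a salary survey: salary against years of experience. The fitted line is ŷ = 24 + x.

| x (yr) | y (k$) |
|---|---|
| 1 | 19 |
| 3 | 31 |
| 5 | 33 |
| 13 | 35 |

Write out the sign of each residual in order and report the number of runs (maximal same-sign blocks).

3 runs

x=1: ŷ = 24 + 1 = 25; r = 19 − 25 = -6
x=3: ŷ = 24 + 3 = 27; r = 31 − 27 = 4
x=5: ŷ = 24 + 5 = 29; r = 33 − 29 = 4
x=13: ŷ = 24 + 13 = 37; r = 35 − 37 = -2
Signs: − + + −
Runs: −×1, +×2, −×1 → 3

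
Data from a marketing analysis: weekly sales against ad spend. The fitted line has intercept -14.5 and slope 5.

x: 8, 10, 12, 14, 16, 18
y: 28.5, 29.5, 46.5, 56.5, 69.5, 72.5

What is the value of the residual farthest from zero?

r = -6

x=8: ŷ = -14.5 + 5·8 = 25.5; r = 28.5 − 25.5 = 3
x=10: ŷ = -14.5 + 5·10 = 35.5; r = 29.5 − 35.5 = -6
x=12: ŷ = -14.5 + 5·12 = 45.5; r = 46.5 − 45.5 = 1
x=14: ŷ = -14.5 + 5·14 = 55.5; r = 56.5 − 55.5 = 1
x=16: ŷ = -14.5 + 5·16 = 65.5; r = 69.5 − 65.5 = 4
x=18: ŷ = -14.5 + 5·18 = 75.5; r = 72.5 − 75.5 = -3
Largest |r| is 6 at x = 10, residual -6.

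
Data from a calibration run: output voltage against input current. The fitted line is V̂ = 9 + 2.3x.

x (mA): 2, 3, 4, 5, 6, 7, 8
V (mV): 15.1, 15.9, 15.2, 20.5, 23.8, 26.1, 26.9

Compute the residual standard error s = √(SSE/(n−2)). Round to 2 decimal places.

x=2: V̂ = 9 + 2.3·2 = 13.6; e = 15.1 − 13.6 = 1.5
x=3: V̂ = 9 + 2.3·3 = 15.9; e = 15.9 − 15.9 = 0
x=4: V̂ = 9 + 2.3·4 = 18.2; e = 15.2 − 18.2 = -3
x=5: V̂ = 9 + 2.3·5 = 20.5; e = 20.5 − 20.5 = 0
x=6: V̂ = 9 + 2.3·6 = 22.8; e = 23.8 − 22.8 = 1
x=7: V̂ = 9 + 2.3·7 = 25.1; e = 26.1 − 25.1 = 1
x=8: V̂ = 9 + 2.3·8 = 27.4; e = 26.9 − 27.4 = -0.5
SSE = 2.25 + 0 + 9 + 0 + 1 + 1 + 0.25 = 13.5
s = √(13.5/5) = √2.7 ≈ 1.64

s = 1.64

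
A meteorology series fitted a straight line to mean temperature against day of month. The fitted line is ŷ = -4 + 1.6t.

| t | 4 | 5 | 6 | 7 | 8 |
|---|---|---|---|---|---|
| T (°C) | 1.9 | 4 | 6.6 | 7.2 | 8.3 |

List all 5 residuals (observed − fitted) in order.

-0.5, 0, 1, 0, -0.5

t=4: ŷ = -4 + 1.6·4 = 2.4; e = 1.9 − 2.4 = -0.5
t=5: ŷ = -4 + 1.6·5 = 4; e = 4 − 4 = 0
t=6: ŷ = -4 + 1.6·6 = 5.6; e = 6.6 − 5.6 = 1
t=7: ŷ = -4 + 1.6·7 = 7.2; e = 7.2 − 7.2 = 0
t=8: ŷ = -4 + 1.6·8 = 8.8; e = 8.3 − 8.8 = -0.5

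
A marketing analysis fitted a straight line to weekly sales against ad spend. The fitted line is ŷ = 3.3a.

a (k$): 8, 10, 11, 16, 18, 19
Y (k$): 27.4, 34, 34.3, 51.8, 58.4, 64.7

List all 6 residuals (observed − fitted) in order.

a=8: ŷ = 3.3·8 = 26.4; r = 27.4 − 26.4 = 1
a=10: ŷ = 3.3·10 = 33; r = 34 − 33 = 1
a=11: ŷ = 3.3·11 = 36.3; r = 34.3 − 36.3 = -2
a=16: ŷ = 3.3·16 = 52.8; r = 51.8 − 52.8 = -1
a=18: ŷ = 3.3·18 = 59.4; r = 58.4 − 59.4 = -1
a=19: ŷ = 3.3·19 = 62.7; r = 64.7 − 62.7 = 2

1, 1, -2, -1, -1, 2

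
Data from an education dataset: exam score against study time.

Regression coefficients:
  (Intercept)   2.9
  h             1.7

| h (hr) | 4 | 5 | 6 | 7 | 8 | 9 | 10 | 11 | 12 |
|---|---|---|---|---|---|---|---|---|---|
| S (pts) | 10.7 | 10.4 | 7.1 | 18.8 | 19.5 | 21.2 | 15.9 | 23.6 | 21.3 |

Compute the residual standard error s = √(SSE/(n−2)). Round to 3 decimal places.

s = 3.703

h=4: Ŝ = 2.9 + 1.7·4 = 9.7; r = 10.7 − 9.7 = 1
h=5: Ŝ = 2.9 + 1.7·5 = 11.4; r = 10.4 − 11.4 = -1
h=6: Ŝ = 2.9 + 1.7·6 = 13.1; r = 7.1 − 13.1 = -6
h=7: Ŝ = 2.9 + 1.7·7 = 14.8; r = 18.8 − 14.8 = 4
h=8: Ŝ = 2.9 + 1.7·8 = 16.5; r = 19.5 − 16.5 = 3
h=9: Ŝ = 2.9 + 1.7·9 = 18.2; r = 21.2 − 18.2 = 3
h=10: Ŝ = 2.9 + 1.7·10 = 19.9; r = 15.9 − 19.9 = -4
h=11: Ŝ = 2.9 + 1.7·11 = 21.6; r = 23.6 − 21.6 = 2
h=12: Ŝ = 2.9 + 1.7·12 = 23.3; r = 21.3 − 23.3 = -2
SSE = 1 + 1 + 36 + 16 + 9 + 9 + 16 + 4 + 4 = 96
s = √(96/7) = √13.7143 ≈ 3.703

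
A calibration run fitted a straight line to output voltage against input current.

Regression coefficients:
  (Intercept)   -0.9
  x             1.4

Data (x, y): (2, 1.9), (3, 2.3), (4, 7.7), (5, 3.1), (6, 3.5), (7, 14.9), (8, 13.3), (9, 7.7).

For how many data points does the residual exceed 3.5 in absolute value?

3

x=2: ŷ = -0.9 + 1.4·2 = 1.9; r = 1.9 − 1.9 = 0
x=3: ŷ = -0.9 + 1.4·3 = 3.3; r = 2.3 − 3.3 = -1
x=4: ŷ = -0.9 + 1.4·4 = 4.7; r = 7.7 − 4.7 = 3
x=5: ŷ = -0.9 + 1.4·5 = 6.1; r = 3.1 − 6.1 = -3
x=6: ŷ = -0.9 + 1.4·6 = 7.5; r = 3.5 − 7.5 = -4
x=7: ŷ = -0.9 + 1.4·7 = 8.9; r = 14.9 − 8.9 = 6
x=8: ŷ = -0.9 + 1.4·8 = 10.3; r = 13.3 − 10.3 = 3
x=9: ŷ = -0.9 + 1.4·9 = 11.7; r = 7.7 − 11.7 = -4
|r| > 3.5: x=6 (|r|=4), x=7 (|r|=6), x=9 (|r|=4) → 3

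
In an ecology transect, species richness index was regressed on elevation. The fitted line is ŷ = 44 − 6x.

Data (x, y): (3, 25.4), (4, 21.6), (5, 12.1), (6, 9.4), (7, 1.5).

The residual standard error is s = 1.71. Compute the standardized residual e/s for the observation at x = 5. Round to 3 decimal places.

-1.111

ŷ = 44 − 6·5 = 14
e = 12.1 − 14 = -1.9
e/s = -1.9 / 1.71 = -1.111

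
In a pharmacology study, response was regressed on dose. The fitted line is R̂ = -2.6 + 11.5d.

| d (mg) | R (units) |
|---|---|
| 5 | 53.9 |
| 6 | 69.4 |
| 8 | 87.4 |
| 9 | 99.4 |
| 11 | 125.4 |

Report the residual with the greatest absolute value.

d=5: R̂ = -2.6 + 11.5·5 = 54.9; e = 53.9 − 54.9 = -1
d=6: R̂ = -2.6 + 11.5·6 = 66.4; e = 69.4 − 66.4 = 3
d=8: R̂ = -2.6 + 11.5·8 = 89.4; e = 87.4 − 89.4 = -2
d=9: R̂ = -2.6 + 11.5·9 = 100.9; e = 99.4 − 100.9 = -1.5
d=11: R̂ = -2.6 + 11.5·11 = 123.9; e = 125.4 − 123.9 = 1.5
Largest |e| is 3 at d = 6, residual 3.

e = 3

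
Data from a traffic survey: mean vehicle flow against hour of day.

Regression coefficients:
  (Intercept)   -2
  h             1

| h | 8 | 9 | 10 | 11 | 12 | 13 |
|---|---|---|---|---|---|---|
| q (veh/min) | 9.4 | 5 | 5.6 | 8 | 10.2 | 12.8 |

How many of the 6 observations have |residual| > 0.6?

5

h=8: ŷ = -2 + 8 = 6; e = 9.4 − 6 = 3.4
h=9: ŷ = -2 + 9 = 7; e = 5 − 7 = -2
h=10: ŷ = -2 + 10 = 8; e = 5.6 − 8 = -2.4
h=11: ŷ = -2 + 11 = 9; e = 8 − 9 = -1
h=12: ŷ = -2 + 12 = 10; e = 10.2 − 10 = 0.2
h=13: ŷ = -2 + 13 = 11; e = 12.8 − 11 = 1.8
|e| > 0.6: h=8 (|e|=3.4), h=9 (|e|=2), h=10 (|e|=2.4), h=11 (|e|=1), h=13 (|e|=1.8) → 5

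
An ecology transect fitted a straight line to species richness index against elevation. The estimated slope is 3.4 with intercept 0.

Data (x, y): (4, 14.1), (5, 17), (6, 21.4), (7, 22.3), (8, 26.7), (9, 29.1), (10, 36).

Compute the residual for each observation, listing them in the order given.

x=4: ŷ = 3.4·4 = 13.6; e = 14.1 − 13.6 = 0.5
x=5: ŷ = 3.4·5 = 17; e = 17 − 17 = 0
x=6: ŷ = 3.4·6 = 20.4; e = 21.4 − 20.4 = 1
x=7: ŷ = 3.4·7 = 23.8; e = 22.3 − 23.8 = -1.5
x=8: ŷ = 3.4·8 = 27.2; e = 26.7 − 27.2 = -0.5
x=9: ŷ = 3.4·9 = 30.6; e = 29.1 − 30.6 = -1.5
x=10: ŷ = 3.4·10 = 34; e = 36 − 34 = 2

0.5, 0, 1, -1.5, -0.5, -1.5, 2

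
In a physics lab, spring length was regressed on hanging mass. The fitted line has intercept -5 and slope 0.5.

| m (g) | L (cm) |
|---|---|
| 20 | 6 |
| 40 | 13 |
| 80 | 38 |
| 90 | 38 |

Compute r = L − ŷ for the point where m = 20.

r = 1

ŷ = -5 + 0.5·20 = 5
r = 6 − 5 = 1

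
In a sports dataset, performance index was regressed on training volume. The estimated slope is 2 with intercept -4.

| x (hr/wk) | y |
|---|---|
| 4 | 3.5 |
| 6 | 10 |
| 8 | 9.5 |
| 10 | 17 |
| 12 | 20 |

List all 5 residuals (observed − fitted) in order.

x=4: ŷ = -4 + 2·4 = 4; e = 3.5 − 4 = -0.5
x=6: ŷ = -4 + 2·6 = 8; e = 10 − 8 = 2
x=8: ŷ = -4 + 2·8 = 12; e = 9.5 − 12 = -2.5
x=10: ŷ = -4 + 2·10 = 16; e = 17 − 16 = 1
x=12: ŷ = -4 + 2·12 = 20; e = 20 − 20 = 0

-0.5, 2, -2.5, 1, 0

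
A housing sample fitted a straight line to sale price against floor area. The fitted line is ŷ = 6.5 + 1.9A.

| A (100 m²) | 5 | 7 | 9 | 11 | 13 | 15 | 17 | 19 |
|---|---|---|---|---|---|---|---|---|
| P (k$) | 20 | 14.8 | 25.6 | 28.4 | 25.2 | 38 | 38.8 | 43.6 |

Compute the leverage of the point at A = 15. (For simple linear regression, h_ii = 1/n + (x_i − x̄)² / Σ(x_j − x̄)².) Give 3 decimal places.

Ā = (5 + 7 + 9 + 11 + 13 + 15 + 17 + 19)/8 = 12
Σ(A − Ā)² = 49 + 25 + 9 + 1 + 1 + 9 + 25 + 49 = 168
h = 1/8 + (3)²/168 = 0.125 + 0.0535714 = 0.179

h = 0.179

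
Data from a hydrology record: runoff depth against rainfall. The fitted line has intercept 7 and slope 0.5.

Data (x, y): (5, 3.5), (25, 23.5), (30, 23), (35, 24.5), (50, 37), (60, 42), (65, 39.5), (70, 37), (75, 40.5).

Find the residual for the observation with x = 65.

e = 0

ŷ = 7 + 0.5·65 = 39.5
e = 39.5 − 39.5 = 0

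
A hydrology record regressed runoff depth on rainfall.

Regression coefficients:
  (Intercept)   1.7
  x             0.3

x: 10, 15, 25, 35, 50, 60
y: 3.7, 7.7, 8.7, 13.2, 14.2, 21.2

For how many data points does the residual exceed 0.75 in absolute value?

5

x=10: ŷ = 1.7 + 0.3·10 = 4.7; e = 3.7 − 4.7 = -1
x=15: ŷ = 1.7 + 0.3·15 = 6.2; e = 7.7 − 6.2 = 1.5
x=25: ŷ = 1.7 + 0.3·25 = 9.2; e = 8.7 − 9.2 = -0.5
x=35: ŷ = 1.7 + 0.3·35 = 12.2; e = 13.2 − 12.2 = 1
x=50: ŷ = 1.7 + 0.3·50 = 16.7; e = 14.2 − 16.7 = -2.5
x=60: ŷ = 1.7 + 0.3·60 = 19.7; e = 21.2 − 19.7 = 1.5
|e| > 0.75: x=10 (|e|=1), x=15 (|e|=1.5), x=35 (|e|=1), x=50 (|e|=2.5), x=60 (|e|=1.5) → 5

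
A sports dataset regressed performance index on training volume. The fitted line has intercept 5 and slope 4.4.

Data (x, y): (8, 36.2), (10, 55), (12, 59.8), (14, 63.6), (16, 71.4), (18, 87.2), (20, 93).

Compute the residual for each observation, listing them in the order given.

-4, 6, 2, -3, -4, 3, 0

x=8: ŷ = 5 + 4.4·8 = 40.2; e = 36.2 − 40.2 = -4
x=10: ŷ = 5 + 4.4·10 = 49; e = 55 − 49 = 6
x=12: ŷ = 5 + 4.4·12 = 57.8; e = 59.8 − 57.8 = 2
x=14: ŷ = 5 + 4.4·14 = 66.6; e = 63.6 − 66.6 = -3
x=16: ŷ = 5 + 4.4·16 = 75.4; e = 71.4 − 75.4 = -4
x=18: ŷ = 5 + 4.4·18 = 84.2; e = 87.2 − 84.2 = 3
x=20: ŷ = 5 + 4.4·20 = 93; e = 93 − 93 = 0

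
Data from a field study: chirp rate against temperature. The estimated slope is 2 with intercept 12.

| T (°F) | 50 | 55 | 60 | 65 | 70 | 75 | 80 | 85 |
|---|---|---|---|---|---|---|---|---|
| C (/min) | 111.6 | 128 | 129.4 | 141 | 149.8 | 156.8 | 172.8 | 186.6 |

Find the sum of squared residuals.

T=50: Ĉ = 12 + 2·50 = 112; e = 111.6 − 112 = -0.4
T=55: Ĉ = 12 + 2·55 = 122; e = 128 − 122 = 6
T=60: Ĉ = 12 + 2·60 = 132; e = 129.4 − 132 = -2.6
T=65: Ĉ = 12 + 2·65 = 142; e = 141 − 142 = -1
T=70: Ĉ = 12 + 2·70 = 152; e = 149.8 − 152 = -2.2
T=75: Ĉ = 12 + 2·75 = 162; e = 156.8 − 162 = -5.2
T=80: Ĉ = 12 + 2·80 = 172; e = 172.8 − 172 = 0.8
T=85: Ĉ = 12 + 2·85 = 182; e = 186.6 − 182 = 4.6
SSE = 0.16 + 36 + 6.76 + 1 + 4.84 + 27.04 + 0.64 + 21.16 = 97.6

SSE = 97.6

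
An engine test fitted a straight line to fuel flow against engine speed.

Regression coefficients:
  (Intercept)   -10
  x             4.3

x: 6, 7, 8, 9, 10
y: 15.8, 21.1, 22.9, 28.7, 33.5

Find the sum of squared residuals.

SSE = 3.5

x=6: ŷ = -10 + 4.3·6 = 15.8; e = 15.8 − 15.8 = 0
x=7: ŷ = -10 + 4.3·7 = 20.1; e = 21.1 − 20.1 = 1
x=8: ŷ = -10 + 4.3·8 = 24.4; e = 22.9 − 24.4 = -1.5
x=9: ŷ = -10 + 4.3·9 = 28.7; e = 28.7 − 28.7 = 0
x=10: ŷ = -10 + 4.3·10 = 33; e = 33.5 − 33 = 0.5
SSE = 0 + 1 + 2.25 + 0 + 0.25 = 3.5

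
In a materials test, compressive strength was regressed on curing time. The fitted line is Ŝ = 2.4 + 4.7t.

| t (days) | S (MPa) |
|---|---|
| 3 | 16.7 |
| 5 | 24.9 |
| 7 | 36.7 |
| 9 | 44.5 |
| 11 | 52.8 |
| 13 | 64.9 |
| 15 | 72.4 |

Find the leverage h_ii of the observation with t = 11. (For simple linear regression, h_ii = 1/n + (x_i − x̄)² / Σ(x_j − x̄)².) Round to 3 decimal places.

t̄ = (3 + 5 + 7 + 9 + 11 + 13 + 15)/7 = 9
Σ(t − t̄)² = 36 + 16 + 4 + 0 + 4 + 16 + 36 = 112
h = 1/7 + (2)²/112 = 0.142857 + 0.0357143 = 0.179

h = 0.179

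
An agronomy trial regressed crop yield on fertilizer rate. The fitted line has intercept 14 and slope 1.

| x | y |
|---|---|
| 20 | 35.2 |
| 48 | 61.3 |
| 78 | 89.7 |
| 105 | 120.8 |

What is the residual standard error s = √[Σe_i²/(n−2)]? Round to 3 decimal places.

x=20: ŷ = 14 + 20 = 34; e = 35.2 − 34 = 1.2
x=48: ŷ = 14 + 48 = 62; e = 61.3 − 62 = -0.7
x=78: ŷ = 14 + 78 = 92; e = 89.7 − 92 = -2.3
x=105: ŷ = 14 + 105 = 119; e = 120.8 − 119 = 1.8
SSE = 1.44 + 0.49 + 5.29 + 3.24 = 10.46
s = √(10.46/2) = √5.23 ≈ 2.287

s = 2.287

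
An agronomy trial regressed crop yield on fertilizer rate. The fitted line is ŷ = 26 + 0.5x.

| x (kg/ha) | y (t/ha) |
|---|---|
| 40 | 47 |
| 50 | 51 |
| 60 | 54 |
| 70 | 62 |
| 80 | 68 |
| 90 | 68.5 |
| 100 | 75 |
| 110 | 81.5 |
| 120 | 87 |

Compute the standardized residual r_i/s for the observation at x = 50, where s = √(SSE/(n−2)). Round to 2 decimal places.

x=40: ŷ = 26 + 0.5·40 = 46; r = 47 − 46 = 1
x=50: ŷ = 26 + 0.5·50 = 51; r = 51 − 51 = 0
x=60: ŷ = 26 + 0.5·60 = 56; r = 54 − 56 = -2
x=70: ŷ = 26 + 0.5·70 = 61; r = 62 − 61 = 1
x=80: ŷ = 26 + 0.5·80 = 66; r = 68 − 66 = 2
x=90: ŷ = 26 + 0.5·90 = 71; r = 68.5 − 71 = -2.5
x=100: ŷ = 26 + 0.5·100 = 76; r = 75 − 76 = -1
x=110: ŷ = 26 + 0.5·110 = 81; r = 81.5 − 81 = 0.5
x=120: ŷ = 26 + 0.5·120 = 86; r = 87 − 86 = 1
SSE = 1 + 0 + 4 + 1 + 4 + 6.25 + 1 + 0.25 + 1 = 18.5
s = √(18.5/7) = 1.62569
r/s = 0 / 1.62569 = 0.00

0.00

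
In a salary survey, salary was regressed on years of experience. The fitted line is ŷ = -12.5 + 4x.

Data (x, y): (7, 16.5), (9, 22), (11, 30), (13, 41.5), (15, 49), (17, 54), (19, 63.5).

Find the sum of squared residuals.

SSE = 14

x=7: ŷ = -12.5 + 4·7 = 15.5; r = 16.5 − 15.5 = 1
x=9: ŷ = -12.5 + 4·9 = 23.5; r = 22 − 23.5 = -1.5
x=11: ŷ = -12.5 + 4·11 = 31.5; r = 30 − 31.5 = -1.5
x=13: ŷ = -12.5 + 4·13 = 39.5; r = 41.5 − 39.5 = 2
x=15: ŷ = -12.5 + 4·15 = 47.5; r = 49 − 47.5 = 1.5
x=17: ŷ = -12.5 + 4·17 = 55.5; r = 54 − 55.5 = -1.5
x=19: ŷ = -12.5 + 4·19 = 63.5; r = 63.5 − 63.5 = 0
SSE = 1 + 2.25 + 2.25 + 4 + 2.25 + 2.25 + 0 = 14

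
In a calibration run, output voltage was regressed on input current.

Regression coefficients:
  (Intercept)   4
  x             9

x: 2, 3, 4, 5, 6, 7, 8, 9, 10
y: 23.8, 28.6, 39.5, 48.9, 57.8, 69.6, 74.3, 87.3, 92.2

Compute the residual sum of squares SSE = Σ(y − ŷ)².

SSE = 27.48

x=2: ŷ = 4 + 9·2 = 22; e = 23.8 − 22 = 1.8
x=3: ŷ = 4 + 9·3 = 31; e = 28.6 − 31 = -2.4
x=4: ŷ = 4 + 9·4 = 40; e = 39.5 − 40 = -0.5
x=5: ŷ = 4 + 9·5 = 49; e = 48.9 − 49 = -0.1
x=6: ŷ = 4 + 9·6 = 58; e = 57.8 − 58 = -0.2
x=7: ŷ = 4 + 9·7 = 67; e = 69.6 − 67 = 2.6
x=8: ŷ = 4 + 9·8 = 76; e = 74.3 − 76 = -1.7
x=9: ŷ = 4 + 9·9 = 85; e = 87.3 − 85 = 2.3
x=10: ŷ = 4 + 9·10 = 94; e = 92.2 − 94 = -1.8
SSE = 3.24 + 5.76 + 0.25 + 0.01 + 0.04 + 6.76 + 2.89 + 5.29 + 3.24 = 27.48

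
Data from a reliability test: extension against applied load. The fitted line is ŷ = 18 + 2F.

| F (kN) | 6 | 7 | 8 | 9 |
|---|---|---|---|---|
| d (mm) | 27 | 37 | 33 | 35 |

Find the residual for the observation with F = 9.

ŷ = 18 + 2·9 = 36
r = 35 − 36 = -1

r = -1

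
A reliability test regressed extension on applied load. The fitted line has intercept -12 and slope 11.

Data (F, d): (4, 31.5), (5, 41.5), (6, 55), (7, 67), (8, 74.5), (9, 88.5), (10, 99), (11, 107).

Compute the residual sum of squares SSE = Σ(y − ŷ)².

F=4: ŷ = -12 + 11·4 = 32; r = 31.5 − 32 = -0.5
F=5: ŷ = -12 + 11·5 = 43; r = 41.5 − 43 = -1.5
F=6: ŷ = -12 + 11·6 = 54; r = 55 − 54 = 1
F=7: ŷ = -12 + 11·7 = 65; r = 67 − 65 = 2
F=8: ŷ = -12 + 11·8 = 76; r = 74.5 − 76 = -1.5
F=9: ŷ = -12 + 11·9 = 87; r = 88.5 − 87 = 1.5
F=10: ŷ = -12 + 11·10 = 98; r = 99 − 98 = 1
F=11: ŷ = -12 + 11·11 = 109; r = 107 − 109 = -2
SSE = 0.25 + 2.25 + 1 + 4 + 2.25 + 2.25 + 1 + 4 = 17

SSE = 17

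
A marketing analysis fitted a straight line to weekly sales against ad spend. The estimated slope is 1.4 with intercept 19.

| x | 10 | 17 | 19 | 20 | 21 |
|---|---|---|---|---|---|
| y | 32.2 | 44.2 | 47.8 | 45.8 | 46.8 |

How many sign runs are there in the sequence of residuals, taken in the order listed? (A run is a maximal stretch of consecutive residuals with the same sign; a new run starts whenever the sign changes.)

3 runs

x=10: ŷ = 19 + 1.4·10 = 33; e = 32.2 − 33 = -0.8
x=17: ŷ = 19 + 1.4·17 = 42.8; e = 44.2 − 42.8 = 1.4
x=19: ŷ = 19 + 1.4·19 = 45.6; e = 47.8 − 45.6 = 2.2
x=20: ŷ = 19 + 1.4·20 = 47; e = 45.8 − 47 = -1.2
x=21: ŷ = 19 + 1.4·21 = 48.4; e = 46.8 − 48.4 = -1.6
Signs: − + + − −
Runs: −×1, +×2, −×2 → 3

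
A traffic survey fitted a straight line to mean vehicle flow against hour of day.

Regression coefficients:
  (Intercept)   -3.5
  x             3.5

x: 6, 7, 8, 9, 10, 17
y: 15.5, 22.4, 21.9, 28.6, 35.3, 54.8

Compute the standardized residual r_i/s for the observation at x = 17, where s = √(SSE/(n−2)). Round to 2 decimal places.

x=6: ŷ = -3.5 + 3.5·6 = 17.5; r = 15.5 − 17.5 = -2
x=7: ŷ = -3.5 + 3.5·7 = 21; r = 22.4 − 21 = 1.4
x=8: ŷ = -3.5 + 3.5·8 = 24.5; r = 21.9 − 24.5 = -2.6
x=9: ŷ = -3.5 + 3.5·9 = 28; r = 28.6 − 28 = 0.6
x=10: ŷ = -3.5 + 3.5·10 = 31.5; r = 35.3 − 31.5 = 3.8
x=17: ŷ = -3.5 + 3.5·17 = 56; r = 54.8 − 56 = -1.2
SSE = 4 + 1.96 + 6.76 + 0.36 + 14.44 + 1.44 = 28.96
s = √(28.96/4) = 2.69072
r/s = -1.2 / 2.69072 = -0.45

-0.45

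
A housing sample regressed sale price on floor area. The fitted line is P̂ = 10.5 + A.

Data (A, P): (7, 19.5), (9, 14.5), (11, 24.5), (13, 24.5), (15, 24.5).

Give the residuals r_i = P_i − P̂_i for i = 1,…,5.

2, -5, 3, 1, -1

A=7: P̂ = 10.5 + 7 = 17.5; r = 19.5 − 17.5 = 2
A=9: P̂ = 10.5 + 9 = 19.5; r = 14.5 − 19.5 = -5
A=11: P̂ = 10.5 + 11 = 21.5; r = 24.5 − 21.5 = 3
A=13: P̂ = 10.5 + 13 = 23.5; r = 24.5 − 23.5 = 1
A=15: P̂ = 10.5 + 15 = 25.5; r = 24.5 − 25.5 = -1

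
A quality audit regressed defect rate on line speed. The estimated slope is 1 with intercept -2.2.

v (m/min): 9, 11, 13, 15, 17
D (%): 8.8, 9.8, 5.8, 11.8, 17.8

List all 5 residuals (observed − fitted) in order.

v=9: D̂ = -2.2 + 9 = 6.8; r = 8.8 − 6.8 = 2
v=11: D̂ = -2.2 + 11 = 8.8; r = 9.8 − 8.8 = 1
v=13: D̂ = -2.2 + 13 = 10.8; r = 5.8 − 10.8 = -5
v=15: D̂ = -2.2 + 15 = 12.8; r = 11.8 − 12.8 = -1
v=17: D̂ = -2.2 + 17 = 14.8; r = 17.8 − 14.8 = 3

2, 1, -5, -1, 3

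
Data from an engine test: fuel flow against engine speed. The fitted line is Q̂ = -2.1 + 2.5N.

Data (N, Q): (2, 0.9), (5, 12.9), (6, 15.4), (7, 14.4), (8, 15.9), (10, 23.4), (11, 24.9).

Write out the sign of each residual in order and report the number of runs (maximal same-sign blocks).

5 runs

N=2: Q̂ = -2.1 + 2.5·2 = 2.9; e = 0.9 − 2.9 = -2
N=5: Q̂ = -2.1 + 2.5·5 = 10.4; e = 12.9 − 10.4 = 2.5
N=6: Q̂ = -2.1 + 2.5·6 = 12.9; e = 15.4 − 12.9 = 2.5
N=7: Q̂ = -2.1 + 2.5·7 = 15.4; e = 14.4 − 15.4 = -1
N=8: Q̂ = -2.1 + 2.5·8 = 17.9; e = 15.9 − 17.9 = -2
N=10: Q̂ = -2.1 + 2.5·10 = 22.9; e = 23.4 − 22.9 = 0.5
N=11: Q̂ = -2.1 + 2.5·11 = 25.4; e = 24.9 − 25.4 = -0.5
Signs: − + + − − + −
Runs: −×1, +×2, −×2, +×1, −×1 → 5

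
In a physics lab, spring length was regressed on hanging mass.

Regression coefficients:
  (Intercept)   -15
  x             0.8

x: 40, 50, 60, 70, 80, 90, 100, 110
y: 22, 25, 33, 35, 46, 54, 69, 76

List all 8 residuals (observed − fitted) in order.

5, 0, 0, -6, -3, -3, 4, 3

x=40: ŷ = -15 + 0.8·40 = 17; e = 22 − 17 = 5
x=50: ŷ = -15 + 0.8·50 = 25; e = 25 − 25 = 0
x=60: ŷ = -15 + 0.8·60 = 33; e = 33 − 33 = 0
x=70: ŷ = -15 + 0.8·70 = 41; e = 35 − 41 = -6
x=80: ŷ = -15 + 0.8·80 = 49; e = 46 − 49 = -3
x=90: ŷ = -15 + 0.8·90 = 57; e = 54 − 57 = -3
x=100: ŷ = -15 + 0.8·100 = 65; e = 69 − 65 = 4
x=110: ŷ = -15 + 0.8·110 = 73; e = 76 − 73 = 3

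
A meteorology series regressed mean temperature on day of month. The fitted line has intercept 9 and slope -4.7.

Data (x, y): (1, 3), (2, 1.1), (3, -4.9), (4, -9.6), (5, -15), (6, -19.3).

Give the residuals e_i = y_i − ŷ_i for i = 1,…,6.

x=1: ŷ = 9 − 4.7·1 = 4.3; e = 3 − 4.3 = -1.3
x=2: ŷ = 9 − 4.7·2 = -0.4; e = 1.1 − (-0.4) = 1.5
x=3: ŷ = 9 − 4.7·3 = -5.1; e = -4.9 − (-5.1) = 0.2
x=4: ŷ = 9 − 4.7·4 = -9.8; e = -9.6 − (-9.8) = 0.2
x=5: ŷ = 9 − 4.7·5 = -14.5; e = -15 − (-14.5) = -0.5
x=6: ŷ = 9 − 4.7·6 = -19.2; e = -19.3 − (-19.2) = -0.1

-1.3, 1.5, 0.2, 0.2, -0.5, -0.1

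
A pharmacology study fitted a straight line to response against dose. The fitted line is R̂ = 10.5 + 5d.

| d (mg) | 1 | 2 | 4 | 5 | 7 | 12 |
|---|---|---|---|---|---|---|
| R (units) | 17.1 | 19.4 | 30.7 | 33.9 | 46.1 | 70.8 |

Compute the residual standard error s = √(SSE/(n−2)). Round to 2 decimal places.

s = 1.31

d=1: R̂ = 10.5 + 5·1 = 15.5; e = 17.1 − 15.5 = 1.6
d=2: R̂ = 10.5 + 5·2 = 20.5; e = 19.4 − 20.5 = -1.1
d=4: R̂ = 10.5 + 5·4 = 30.5; e = 30.7 − 30.5 = 0.2
d=5: R̂ = 10.5 + 5·5 = 35.5; e = 33.9 − 35.5 = -1.6
d=7: R̂ = 10.5 + 5·7 = 45.5; e = 46.1 − 45.5 = 0.6
d=12: R̂ = 10.5 + 5·12 = 70.5; e = 70.8 − 70.5 = 0.3
SSE = 2.56 + 1.21 + 0.04 + 2.56 + 0.36 + 0.09 = 6.82
s = √(6.82/4) = √1.705 ≈ 1.31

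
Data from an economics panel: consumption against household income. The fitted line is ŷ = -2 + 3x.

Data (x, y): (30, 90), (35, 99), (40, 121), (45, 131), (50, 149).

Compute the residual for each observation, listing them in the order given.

x=30: ŷ = -2 + 3·30 = 88; e = 90 − 88 = 2
x=35: ŷ = -2 + 3·35 = 103; e = 99 − 103 = -4
x=40: ŷ = -2 + 3·40 = 118; e = 121 − 118 = 3
x=45: ŷ = -2 + 3·45 = 133; e = 131 − 133 = -2
x=50: ŷ = -2 + 3·50 = 148; e = 149 − 148 = 1

2, -4, 3, -2, 1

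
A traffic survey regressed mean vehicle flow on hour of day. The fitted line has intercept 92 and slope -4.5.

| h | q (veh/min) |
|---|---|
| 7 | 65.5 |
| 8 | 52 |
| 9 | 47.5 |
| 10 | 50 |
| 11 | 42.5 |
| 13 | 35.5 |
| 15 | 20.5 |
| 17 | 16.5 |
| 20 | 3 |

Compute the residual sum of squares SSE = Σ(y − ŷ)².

SSE = 88

h=7: ŷ = 92 − 4.5·7 = 60.5; r = 65.5 − 60.5 = 5
h=8: ŷ = 92 − 4.5·8 = 56; r = 52 − 56 = -4
h=9: ŷ = 92 − 4.5·9 = 51.5; r = 47.5 − 51.5 = -4
h=10: ŷ = 92 − 4.5·10 = 47; r = 50 − 47 = 3
h=11: ŷ = 92 − 4.5·11 = 42.5; r = 42.5 − 42.5 = 0
h=13: ŷ = 92 − 4.5·13 = 33.5; r = 35.5 − 33.5 = 2
h=15: ŷ = 92 − 4.5·15 = 24.5; r = 20.5 − 24.5 = -4
h=17: ŷ = 92 − 4.5·17 = 15.5; r = 16.5 − 15.5 = 1
h=20: ŷ = 92 − 4.5·20 = 2; r = 3 − 2 = 1
SSE = 25 + 16 + 16 + 9 + 0 + 4 + 16 + 1 + 1 = 88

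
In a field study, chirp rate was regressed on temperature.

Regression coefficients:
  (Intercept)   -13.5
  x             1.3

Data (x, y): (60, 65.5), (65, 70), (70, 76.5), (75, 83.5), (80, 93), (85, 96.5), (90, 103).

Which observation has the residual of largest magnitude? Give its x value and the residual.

x=60: ŷ = -13.5 + 1.3·60 = 64.5; r = 65.5 − 64.5 = 1
x=65: ŷ = -13.5 + 1.3·65 = 71; r = 70 − 71 = -1
x=70: ŷ = -13.5 + 1.3·70 = 77.5; r = 76.5 − 77.5 = -1
x=75: ŷ = -13.5 + 1.3·75 = 84; r = 83.5 − 84 = -0.5
x=80: ŷ = -13.5 + 1.3·80 = 90.5; r = 93 − 90.5 = 2.5
x=85: ŷ = -13.5 + 1.3·85 = 97; r = 96.5 − 97 = -0.5
x=90: ŷ = -13.5 + 1.3·90 = 103.5; r = 103 − 103.5 = -0.5
Largest |r| is 2.5 at x = 80, residual 2.5.

x = 80, r = 2.5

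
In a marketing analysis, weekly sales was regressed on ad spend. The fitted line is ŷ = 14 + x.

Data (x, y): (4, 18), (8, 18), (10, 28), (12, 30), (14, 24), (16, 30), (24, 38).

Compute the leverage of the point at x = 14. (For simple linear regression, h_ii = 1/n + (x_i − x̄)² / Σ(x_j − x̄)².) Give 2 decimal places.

h = 0.15

x̄ = (4 + 8 + 10 + 12 + 14 + 16 + 24)/7 = 12.5714
Σ(x − x̄)² = 73.4694 + 20.898 + 6.61224 + 0.326531 + 2.04082 + 11.7551 + 130.612 = 245.714
h = 1/7 + (1.42857)²/245.714 = 0.142857 + 0.00830565 = 0.15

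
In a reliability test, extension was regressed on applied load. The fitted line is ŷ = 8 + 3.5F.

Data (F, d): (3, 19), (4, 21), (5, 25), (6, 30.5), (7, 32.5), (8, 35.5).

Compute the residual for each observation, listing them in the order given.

F=3: ŷ = 8 + 3.5·3 = 18.5; e = 19 − 18.5 = 0.5
F=4: ŷ = 8 + 3.5·4 = 22; e = 21 − 22 = -1
F=5: ŷ = 8 + 3.5·5 = 25.5; e = 25 − 25.5 = -0.5
F=6: ŷ = 8 + 3.5·6 = 29; e = 30.5 − 29 = 1.5
F=7: ŷ = 8 + 3.5·7 = 32.5; e = 32.5 − 32.5 = 0
F=8: ŷ = 8 + 3.5·8 = 36; e = 35.5 − 36 = -0.5

0.5, -1, -0.5, 1.5, 0, -0.5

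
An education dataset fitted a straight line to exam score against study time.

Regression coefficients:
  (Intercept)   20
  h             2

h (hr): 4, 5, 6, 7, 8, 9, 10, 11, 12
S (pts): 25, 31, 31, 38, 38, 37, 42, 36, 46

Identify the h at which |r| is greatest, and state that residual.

h=4: ŷ = 20 + 2·4 = 28; r = 25 − 28 = -3
h=5: ŷ = 20 + 2·5 = 30; r = 31 − 30 = 1
h=6: ŷ = 20 + 2·6 = 32; r = 31 − 32 = -1
h=7: ŷ = 20 + 2·7 = 34; r = 38 − 34 = 4
h=8: ŷ = 20 + 2·8 = 36; r = 38 − 36 = 2
h=9: ŷ = 20 + 2·9 = 38; r = 37 − 38 = -1
h=10: ŷ = 20 + 2·10 = 40; r = 42 − 40 = 2
h=11: ŷ = 20 + 2·11 = 42; r = 36 − 42 = -6
h=12: ŷ = 20 + 2·12 = 44; r = 46 − 44 = 2
Largest |r| is 6 at h = 11, residual -6.

h = 11, r = -6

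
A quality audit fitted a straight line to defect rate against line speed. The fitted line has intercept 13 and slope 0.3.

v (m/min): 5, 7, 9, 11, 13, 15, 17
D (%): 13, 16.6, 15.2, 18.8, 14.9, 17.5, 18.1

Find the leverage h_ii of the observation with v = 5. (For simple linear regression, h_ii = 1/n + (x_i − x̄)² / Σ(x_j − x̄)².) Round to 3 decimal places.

v̄ = (5 + 7 + 9 + 11 + 13 + 15 + 17)/7 = 11
Σ(v − v̄)² = 36 + 16 + 4 + 0 + 4 + 16 + 36 = 112
h = 1/7 + (-6)²/112 = 0.142857 + 0.321429 = 0.464

h = 0.464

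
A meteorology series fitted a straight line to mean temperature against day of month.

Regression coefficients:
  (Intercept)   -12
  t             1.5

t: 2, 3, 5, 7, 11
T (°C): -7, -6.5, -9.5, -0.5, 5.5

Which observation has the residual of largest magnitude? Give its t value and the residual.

t = 5, r = -5

t=2: ŷ = -12 + 1.5·2 = -9; r = -7 − (-9) = 2
t=3: ŷ = -12 + 1.5·3 = -7.5; r = -6.5 − (-7.5) = 1
t=5: ŷ = -12 + 1.5·5 = -4.5; r = -9.5 − (-4.5) = -5
t=7: ŷ = -12 + 1.5·7 = -1.5; r = -0.5 − (-1.5) = 1
t=11: ŷ = -12 + 1.5·11 = 4.5; r = 5.5 − 4.5 = 1
Largest |r| is 5 at t = 5, residual -5.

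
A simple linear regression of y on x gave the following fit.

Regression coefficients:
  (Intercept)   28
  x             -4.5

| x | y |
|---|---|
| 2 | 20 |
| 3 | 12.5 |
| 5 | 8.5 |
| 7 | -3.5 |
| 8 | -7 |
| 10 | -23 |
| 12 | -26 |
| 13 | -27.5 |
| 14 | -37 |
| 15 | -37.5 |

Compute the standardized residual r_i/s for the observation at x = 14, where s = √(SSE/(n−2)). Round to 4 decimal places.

-0.6860

x=2: ŷ = 28 − 4.5·2 = 19; r = 20 − 19 = 1
x=3: ŷ = 28 − 4.5·3 = 14.5; r = 12.5 − 14.5 = -2
x=5: ŷ = 28 − 4.5·5 = 5.5; r = 8.5 − 5.5 = 3
x=7: ŷ = 28 − 4.5·7 = -3.5; r = -3.5 − (-3.5) = 0
x=8: ŷ = 28 − 4.5·8 = -8; r = -7 − (-8) = 1
x=10: ŷ = 28 − 4.5·10 = -17; r = -23 − (-17) = -6
x=12: ŷ = 28 − 4.5·12 = -26; r = -26 − (-26) = 0
x=13: ŷ = 28 − 4.5·13 = -30.5; r = -27.5 − (-30.5) = 3
x=14: ŷ = 28 − 4.5·14 = -35; r = -37 − (-35) = -2
x=15: ŷ = 28 − 4.5·15 = -39.5; r = -37.5 − (-39.5) = 2
SSE = 1 + 4 + 9 + 0 + 1 + 36 + 0 + 9 + 4 + 4 = 68
s = √(68/8) = 2.91548
r/s = -2 / 2.91548 = -0.6860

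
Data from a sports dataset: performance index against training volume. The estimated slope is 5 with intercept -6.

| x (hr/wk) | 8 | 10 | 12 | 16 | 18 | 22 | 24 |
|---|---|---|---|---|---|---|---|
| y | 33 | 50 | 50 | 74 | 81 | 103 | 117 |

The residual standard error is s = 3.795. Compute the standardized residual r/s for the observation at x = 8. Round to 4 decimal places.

ŷ = -6 + 5·8 = 34
r = 33 − 34 = -1
r/s = -1 / 3.795 = -0.2635

-0.2635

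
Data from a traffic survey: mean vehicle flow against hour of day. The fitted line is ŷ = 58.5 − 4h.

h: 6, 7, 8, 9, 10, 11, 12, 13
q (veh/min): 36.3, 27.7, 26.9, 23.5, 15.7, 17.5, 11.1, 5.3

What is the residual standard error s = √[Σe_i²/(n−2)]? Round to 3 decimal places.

h=6: ŷ = 58.5 − 4·6 = 34.5; e = 36.3 − 34.5 = 1.8
h=7: ŷ = 58.5 − 4·7 = 30.5; e = 27.7 − 30.5 = -2.8
h=8: ŷ = 58.5 − 4·8 = 26.5; e = 26.9 − 26.5 = 0.4
h=9: ŷ = 58.5 − 4·9 = 22.5; e = 23.5 − 22.5 = 1
h=10: ŷ = 58.5 − 4·10 = 18.5; e = 15.7 − 18.5 = -2.8
h=11: ŷ = 58.5 − 4·11 = 14.5; e = 17.5 − 14.5 = 3
h=12: ŷ = 58.5 − 4·12 = 10.5; e = 11.1 − 10.5 = 0.6
h=13: ŷ = 58.5 − 4·13 = 6.5; e = 5.3 − 6.5 = -1.2
SSE = 3.24 + 7.84 + 0.16 + 1 + 7.84 + 9 + 0.36 + 1.44 = 30.88
s = √(30.88/6) = √5.14667 ≈ 2.269

s = 2.269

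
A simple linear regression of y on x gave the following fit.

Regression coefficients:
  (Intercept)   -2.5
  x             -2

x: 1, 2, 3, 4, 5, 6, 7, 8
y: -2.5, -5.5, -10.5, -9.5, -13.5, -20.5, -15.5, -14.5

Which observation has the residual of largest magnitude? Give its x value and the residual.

x=1: ŷ = -2.5 − 2·1 = -4.5; e = -2.5 − (-4.5) = 2
x=2: ŷ = -2.5 − 2·2 = -6.5; e = -5.5 − (-6.5) = 1
x=3: ŷ = -2.5 − 2·3 = -8.5; e = -10.5 − (-8.5) = -2
x=4: ŷ = -2.5 − 2·4 = -10.5; e = -9.5 − (-10.5) = 1
x=5: ŷ = -2.5 − 2·5 = -12.5; e = -13.5 − (-12.5) = -1
x=6: ŷ = -2.5 − 2·6 = -14.5; e = -20.5 − (-14.5) = -6
x=7: ŷ = -2.5 − 2·7 = -16.5; e = -15.5 − (-16.5) = 1
x=8: ŷ = -2.5 − 2·8 = -18.5; e = -14.5 − (-18.5) = 4
Largest |e| is 6 at x = 6, residual -6.

x = 6, e = -6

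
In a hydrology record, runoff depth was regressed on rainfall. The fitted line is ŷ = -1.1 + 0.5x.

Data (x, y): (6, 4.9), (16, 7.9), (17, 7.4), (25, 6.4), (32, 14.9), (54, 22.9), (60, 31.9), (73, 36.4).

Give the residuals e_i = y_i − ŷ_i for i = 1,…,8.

3, 1, 0, -5, 0, -3, 3, 1

x=6: ŷ = -1.1 + 0.5·6 = 1.9; e = 4.9 − 1.9 = 3
x=16: ŷ = -1.1 + 0.5·16 = 6.9; e = 7.9 − 6.9 = 1
x=17: ŷ = -1.1 + 0.5·17 = 7.4; e = 7.4 − 7.4 = 0
x=25: ŷ = -1.1 + 0.5·25 = 11.4; e = 6.4 − 11.4 = -5
x=32: ŷ = -1.1 + 0.5·32 = 14.9; e = 14.9 − 14.9 = 0
x=54: ŷ = -1.1 + 0.5·54 = 25.9; e = 22.9 − 25.9 = -3
x=60: ŷ = -1.1 + 0.5·60 = 28.9; e = 31.9 − 28.9 = 3
x=73: ŷ = -1.1 + 0.5·73 = 35.4; e = 36.4 − 35.4 = 1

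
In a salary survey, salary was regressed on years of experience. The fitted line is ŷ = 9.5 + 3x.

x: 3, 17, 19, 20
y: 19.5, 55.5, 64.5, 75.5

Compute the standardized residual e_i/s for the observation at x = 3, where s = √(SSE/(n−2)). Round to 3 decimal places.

x=3: ŷ = 9.5 + 3·3 = 18.5; e = 19.5 − 18.5 = 1
x=17: ŷ = 9.5 + 3·17 = 60.5; e = 55.5 − 60.5 = -5
x=19: ŷ = 9.5 + 3·19 = 66.5; e = 64.5 − 66.5 = -2
x=20: ŷ = 9.5 + 3·20 = 69.5; e = 75.5 − 69.5 = 6
SSE = 1 + 25 + 4 + 36 = 66
s = √(66/2) = 5.74456
e/s = 1 / 5.74456 = 0.174

0.174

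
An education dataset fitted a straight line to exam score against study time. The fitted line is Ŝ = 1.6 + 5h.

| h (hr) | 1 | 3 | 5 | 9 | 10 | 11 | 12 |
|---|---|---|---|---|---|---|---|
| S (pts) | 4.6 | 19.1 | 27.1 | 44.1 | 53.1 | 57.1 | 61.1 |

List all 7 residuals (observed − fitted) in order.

-2, 2.5, 0.5, -2.5, 1.5, 0.5, -0.5

h=1: Ŝ = 1.6 + 5·1 = 6.6; e = 4.6 − 6.6 = -2
h=3: Ŝ = 1.6 + 5·3 = 16.6; e = 19.1 − 16.6 = 2.5
h=5: Ŝ = 1.6 + 5·5 = 26.6; e = 27.1 − 26.6 = 0.5
h=9: Ŝ = 1.6 + 5·9 = 46.6; e = 44.1 − 46.6 = -2.5
h=10: Ŝ = 1.6 + 5·10 = 51.6; e = 53.1 − 51.6 = 1.5
h=11: Ŝ = 1.6 + 5·11 = 56.6; e = 57.1 − 56.6 = 0.5
h=12: Ŝ = 1.6 + 5·12 = 61.6; e = 61.1 − 61.6 = -0.5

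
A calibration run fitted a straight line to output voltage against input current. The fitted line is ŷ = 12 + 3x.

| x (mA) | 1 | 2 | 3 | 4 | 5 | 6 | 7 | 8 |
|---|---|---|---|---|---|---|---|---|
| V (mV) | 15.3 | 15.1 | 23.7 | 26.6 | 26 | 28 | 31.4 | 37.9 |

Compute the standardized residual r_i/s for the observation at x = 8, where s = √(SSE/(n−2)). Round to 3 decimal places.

x=1: ŷ = 12 + 3·1 = 15; r = 15.3 − 15 = 0.3
x=2: ŷ = 12 + 3·2 = 18; r = 15.1 − 18 = -2.9
x=3: ŷ = 12 + 3·3 = 21; r = 23.7 − 21 = 2.7
x=4: ŷ = 12 + 3·4 = 24; r = 26.6 − 24 = 2.6
x=5: ŷ = 12 + 3·5 = 27; r = 26 − 27 = -1
x=6: ŷ = 12 + 3·6 = 30; r = 28 − 30 = -2
x=7: ŷ = 12 + 3·7 = 33; r = 31.4 − 33 = -1.6
x=8: ŷ = 12 + 3·8 = 36; r = 37.9 − 36 = 1.9
SSE = 0.09 + 8.41 + 7.29 + 6.76 + 1 + 4 + 2.56 + 3.61 = 33.72
s = √(33.72/6) = 2.37065
r/s = 1.9 / 2.37065 = 0.801

0.801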